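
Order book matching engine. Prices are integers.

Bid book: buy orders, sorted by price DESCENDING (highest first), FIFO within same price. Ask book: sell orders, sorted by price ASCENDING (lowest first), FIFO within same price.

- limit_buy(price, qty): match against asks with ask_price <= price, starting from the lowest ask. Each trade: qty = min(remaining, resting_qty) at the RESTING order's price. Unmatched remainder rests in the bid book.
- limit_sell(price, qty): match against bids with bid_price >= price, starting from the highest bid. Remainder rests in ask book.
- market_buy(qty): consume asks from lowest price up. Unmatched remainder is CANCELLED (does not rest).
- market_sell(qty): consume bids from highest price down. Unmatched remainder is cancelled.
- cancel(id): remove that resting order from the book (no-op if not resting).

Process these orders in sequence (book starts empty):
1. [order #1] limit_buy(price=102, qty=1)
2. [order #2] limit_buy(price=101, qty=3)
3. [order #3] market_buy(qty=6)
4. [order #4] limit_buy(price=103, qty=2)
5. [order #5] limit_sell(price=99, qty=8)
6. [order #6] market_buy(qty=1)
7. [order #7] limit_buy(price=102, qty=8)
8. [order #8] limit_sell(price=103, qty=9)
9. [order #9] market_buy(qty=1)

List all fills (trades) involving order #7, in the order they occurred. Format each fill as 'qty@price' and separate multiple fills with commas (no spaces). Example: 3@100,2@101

Answer: 1@99

Derivation:
After op 1 [order #1] limit_buy(price=102, qty=1): fills=none; bids=[#1:1@102] asks=[-]
After op 2 [order #2] limit_buy(price=101, qty=3): fills=none; bids=[#1:1@102 #2:3@101] asks=[-]
After op 3 [order #3] market_buy(qty=6): fills=none; bids=[#1:1@102 #2:3@101] asks=[-]
After op 4 [order #4] limit_buy(price=103, qty=2): fills=none; bids=[#4:2@103 #1:1@102 #2:3@101] asks=[-]
After op 5 [order #5] limit_sell(price=99, qty=8): fills=#4x#5:2@103 #1x#5:1@102 #2x#5:3@101; bids=[-] asks=[#5:2@99]
After op 6 [order #6] market_buy(qty=1): fills=#6x#5:1@99; bids=[-] asks=[#5:1@99]
After op 7 [order #7] limit_buy(price=102, qty=8): fills=#7x#5:1@99; bids=[#7:7@102] asks=[-]
After op 8 [order #8] limit_sell(price=103, qty=9): fills=none; bids=[#7:7@102] asks=[#8:9@103]
After op 9 [order #9] market_buy(qty=1): fills=#9x#8:1@103; bids=[#7:7@102] asks=[#8:8@103]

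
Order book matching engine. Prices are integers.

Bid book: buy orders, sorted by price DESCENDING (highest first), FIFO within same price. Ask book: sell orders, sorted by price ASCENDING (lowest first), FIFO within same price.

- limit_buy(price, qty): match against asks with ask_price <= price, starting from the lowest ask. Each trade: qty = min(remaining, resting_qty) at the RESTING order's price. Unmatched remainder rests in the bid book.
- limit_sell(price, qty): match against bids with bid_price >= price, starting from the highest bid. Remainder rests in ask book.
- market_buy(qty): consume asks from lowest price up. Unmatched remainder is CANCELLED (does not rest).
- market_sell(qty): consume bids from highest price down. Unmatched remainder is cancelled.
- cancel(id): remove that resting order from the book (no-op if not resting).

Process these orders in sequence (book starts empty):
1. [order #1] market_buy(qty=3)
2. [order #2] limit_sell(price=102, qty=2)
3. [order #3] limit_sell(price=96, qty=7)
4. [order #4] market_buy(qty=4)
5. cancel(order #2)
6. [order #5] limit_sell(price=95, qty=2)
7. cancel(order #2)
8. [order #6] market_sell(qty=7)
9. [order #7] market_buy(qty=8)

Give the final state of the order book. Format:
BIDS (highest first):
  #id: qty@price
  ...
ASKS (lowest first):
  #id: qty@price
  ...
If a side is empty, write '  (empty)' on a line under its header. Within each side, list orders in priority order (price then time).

Answer: BIDS (highest first):
  (empty)
ASKS (lowest first):
  (empty)

Derivation:
After op 1 [order #1] market_buy(qty=3): fills=none; bids=[-] asks=[-]
After op 2 [order #2] limit_sell(price=102, qty=2): fills=none; bids=[-] asks=[#2:2@102]
After op 3 [order #3] limit_sell(price=96, qty=7): fills=none; bids=[-] asks=[#3:7@96 #2:2@102]
After op 4 [order #4] market_buy(qty=4): fills=#4x#3:4@96; bids=[-] asks=[#3:3@96 #2:2@102]
After op 5 cancel(order #2): fills=none; bids=[-] asks=[#3:3@96]
After op 6 [order #5] limit_sell(price=95, qty=2): fills=none; bids=[-] asks=[#5:2@95 #3:3@96]
After op 7 cancel(order #2): fills=none; bids=[-] asks=[#5:2@95 #3:3@96]
After op 8 [order #6] market_sell(qty=7): fills=none; bids=[-] asks=[#5:2@95 #3:3@96]
After op 9 [order #7] market_buy(qty=8): fills=#7x#5:2@95 #7x#3:3@96; bids=[-] asks=[-]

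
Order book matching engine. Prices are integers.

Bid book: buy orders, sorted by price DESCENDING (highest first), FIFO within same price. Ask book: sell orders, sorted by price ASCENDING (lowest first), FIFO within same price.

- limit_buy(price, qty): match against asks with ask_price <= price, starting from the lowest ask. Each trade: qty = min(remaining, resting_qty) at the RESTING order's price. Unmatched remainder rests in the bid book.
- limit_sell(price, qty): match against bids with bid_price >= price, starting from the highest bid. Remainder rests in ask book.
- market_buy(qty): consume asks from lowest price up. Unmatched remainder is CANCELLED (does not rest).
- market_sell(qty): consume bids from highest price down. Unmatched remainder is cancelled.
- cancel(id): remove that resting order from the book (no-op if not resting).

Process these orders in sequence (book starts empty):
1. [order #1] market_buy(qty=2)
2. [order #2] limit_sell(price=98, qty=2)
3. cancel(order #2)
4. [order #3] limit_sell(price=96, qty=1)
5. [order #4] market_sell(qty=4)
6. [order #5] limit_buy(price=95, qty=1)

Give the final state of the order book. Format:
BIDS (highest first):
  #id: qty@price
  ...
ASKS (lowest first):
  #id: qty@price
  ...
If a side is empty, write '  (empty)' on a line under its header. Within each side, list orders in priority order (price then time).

Answer: BIDS (highest first):
  #5: 1@95
ASKS (lowest first):
  #3: 1@96

Derivation:
After op 1 [order #1] market_buy(qty=2): fills=none; bids=[-] asks=[-]
After op 2 [order #2] limit_sell(price=98, qty=2): fills=none; bids=[-] asks=[#2:2@98]
After op 3 cancel(order #2): fills=none; bids=[-] asks=[-]
After op 4 [order #3] limit_sell(price=96, qty=1): fills=none; bids=[-] asks=[#3:1@96]
After op 5 [order #4] market_sell(qty=4): fills=none; bids=[-] asks=[#3:1@96]
After op 6 [order #5] limit_buy(price=95, qty=1): fills=none; bids=[#5:1@95] asks=[#3:1@96]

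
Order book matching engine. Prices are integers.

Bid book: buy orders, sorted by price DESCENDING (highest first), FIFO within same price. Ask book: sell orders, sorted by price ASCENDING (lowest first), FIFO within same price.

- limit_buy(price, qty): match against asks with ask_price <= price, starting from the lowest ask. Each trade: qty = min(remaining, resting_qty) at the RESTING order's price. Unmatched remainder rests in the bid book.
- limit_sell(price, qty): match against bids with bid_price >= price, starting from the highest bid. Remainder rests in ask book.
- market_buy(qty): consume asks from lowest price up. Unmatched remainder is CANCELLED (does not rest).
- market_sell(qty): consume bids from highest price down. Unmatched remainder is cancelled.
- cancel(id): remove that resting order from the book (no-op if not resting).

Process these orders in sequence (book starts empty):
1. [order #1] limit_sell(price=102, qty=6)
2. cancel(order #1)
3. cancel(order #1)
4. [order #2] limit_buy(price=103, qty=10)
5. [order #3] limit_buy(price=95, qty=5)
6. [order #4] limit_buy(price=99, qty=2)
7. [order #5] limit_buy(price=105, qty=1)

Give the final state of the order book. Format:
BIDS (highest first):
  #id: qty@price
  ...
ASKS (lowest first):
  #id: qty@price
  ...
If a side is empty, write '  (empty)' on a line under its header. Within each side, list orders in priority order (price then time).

Answer: BIDS (highest first):
  #5: 1@105
  #2: 10@103
  #4: 2@99
  #3: 5@95
ASKS (lowest first):
  (empty)

Derivation:
After op 1 [order #1] limit_sell(price=102, qty=6): fills=none; bids=[-] asks=[#1:6@102]
After op 2 cancel(order #1): fills=none; bids=[-] asks=[-]
After op 3 cancel(order #1): fills=none; bids=[-] asks=[-]
After op 4 [order #2] limit_buy(price=103, qty=10): fills=none; bids=[#2:10@103] asks=[-]
After op 5 [order #3] limit_buy(price=95, qty=5): fills=none; bids=[#2:10@103 #3:5@95] asks=[-]
After op 6 [order #4] limit_buy(price=99, qty=2): fills=none; bids=[#2:10@103 #4:2@99 #3:5@95] asks=[-]
After op 7 [order #5] limit_buy(price=105, qty=1): fills=none; bids=[#5:1@105 #2:10@103 #4:2@99 #3:5@95] asks=[-]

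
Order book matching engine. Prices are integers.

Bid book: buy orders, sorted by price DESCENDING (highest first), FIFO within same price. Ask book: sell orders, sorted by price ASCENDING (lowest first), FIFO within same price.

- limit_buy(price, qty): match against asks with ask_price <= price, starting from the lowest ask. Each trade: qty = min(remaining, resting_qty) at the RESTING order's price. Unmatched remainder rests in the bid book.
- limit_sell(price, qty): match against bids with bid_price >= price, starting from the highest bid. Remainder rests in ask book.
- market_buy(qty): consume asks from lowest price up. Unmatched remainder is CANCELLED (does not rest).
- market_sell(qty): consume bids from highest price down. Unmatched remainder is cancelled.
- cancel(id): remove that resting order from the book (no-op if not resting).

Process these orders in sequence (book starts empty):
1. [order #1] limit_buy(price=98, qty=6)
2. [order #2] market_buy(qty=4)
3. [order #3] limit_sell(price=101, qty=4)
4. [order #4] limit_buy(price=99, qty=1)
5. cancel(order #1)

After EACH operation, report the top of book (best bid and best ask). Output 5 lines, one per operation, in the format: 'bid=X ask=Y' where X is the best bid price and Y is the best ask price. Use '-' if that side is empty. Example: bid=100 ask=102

After op 1 [order #1] limit_buy(price=98, qty=6): fills=none; bids=[#1:6@98] asks=[-]
After op 2 [order #2] market_buy(qty=4): fills=none; bids=[#1:6@98] asks=[-]
After op 3 [order #3] limit_sell(price=101, qty=4): fills=none; bids=[#1:6@98] asks=[#3:4@101]
After op 4 [order #4] limit_buy(price=99, qty=1): fills=none; bids=[#4:1@99 #1:6@98] asks=[#3:4@101]
After op 5 cancel(order #1): fills=none; bids=[#4:1@99] asks=[#3:4@101]

Answer: bid=98 ask=-
bid=98 ask=-
bid=98 ask=101
bid=99 ask=101
bid=99 ask=101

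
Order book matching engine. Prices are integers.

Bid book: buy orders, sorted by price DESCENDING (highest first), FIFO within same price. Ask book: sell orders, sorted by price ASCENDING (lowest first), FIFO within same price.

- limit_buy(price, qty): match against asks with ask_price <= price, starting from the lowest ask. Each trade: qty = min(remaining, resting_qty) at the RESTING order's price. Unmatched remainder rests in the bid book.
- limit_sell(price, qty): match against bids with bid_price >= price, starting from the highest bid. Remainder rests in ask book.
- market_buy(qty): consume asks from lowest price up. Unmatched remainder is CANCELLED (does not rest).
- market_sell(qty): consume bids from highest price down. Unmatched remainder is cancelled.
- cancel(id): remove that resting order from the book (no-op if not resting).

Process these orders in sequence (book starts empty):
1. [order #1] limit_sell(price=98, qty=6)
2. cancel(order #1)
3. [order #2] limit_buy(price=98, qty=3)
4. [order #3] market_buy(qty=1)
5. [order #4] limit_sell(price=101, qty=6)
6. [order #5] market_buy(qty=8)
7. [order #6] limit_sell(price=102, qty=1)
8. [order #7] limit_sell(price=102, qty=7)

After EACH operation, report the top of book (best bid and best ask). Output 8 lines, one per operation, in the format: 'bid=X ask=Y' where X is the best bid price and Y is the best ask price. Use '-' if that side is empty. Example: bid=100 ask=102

After op 1 [order #1] limit_sell(price=98, qty=6): fills=none; bids=[-] asks=[#1:6@98]
After op 2 cancel(order #1): fills=none; bids=[-] asks=[-]
After op 3 [order #2] limit_buy(price=98, qty=3): fills=none; bids=[#2:3@98] asks=[-]
After op 4 [order #3] market_buy(qty=1): fills=none; bids=[#2:3@98] asks=[-]
After op 5 [order #4] limit_sell(price=101, qty=6): fills=none; bids=[#2:3@98] asks=[#4:6@101]
After op 6 [order #5] market_buy(qty=8): fills=#5x#4:6@101; bids=[#2:3@98] asks=[-]
After op 7 [order #6] limit_sell(price=102, qty=1): fills=none; bids=[#2:3@98] asks=[#6:1@102]
After op 8 [order #7] limit_sell(price=102, qty=7): fills=none; bids=[#2:3@98] asks=[#6:1@102 #7:7@102]

Answer: bid=- ask=98
bid=- ask=-
bid=98 ask=-
bid=98 ask=-
bid=98 ask=101
bid=98 ask=-
bid=98 ask=102
bid=98 ask=102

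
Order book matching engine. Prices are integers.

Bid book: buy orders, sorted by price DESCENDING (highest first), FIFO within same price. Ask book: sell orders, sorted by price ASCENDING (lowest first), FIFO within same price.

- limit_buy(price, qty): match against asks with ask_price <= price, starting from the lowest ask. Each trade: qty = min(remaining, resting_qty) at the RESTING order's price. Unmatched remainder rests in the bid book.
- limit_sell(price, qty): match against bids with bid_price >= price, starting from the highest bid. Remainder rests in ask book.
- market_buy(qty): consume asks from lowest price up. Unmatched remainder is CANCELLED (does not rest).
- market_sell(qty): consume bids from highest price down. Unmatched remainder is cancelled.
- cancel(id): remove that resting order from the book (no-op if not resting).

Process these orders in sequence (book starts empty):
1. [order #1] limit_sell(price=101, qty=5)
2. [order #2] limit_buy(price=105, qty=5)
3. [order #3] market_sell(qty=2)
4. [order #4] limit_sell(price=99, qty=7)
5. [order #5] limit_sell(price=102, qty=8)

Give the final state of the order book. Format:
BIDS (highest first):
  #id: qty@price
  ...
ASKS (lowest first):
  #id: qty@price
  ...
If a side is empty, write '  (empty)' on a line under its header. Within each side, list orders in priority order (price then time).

Answer: BIDS (highest first):
  (empty)
ASKS (lowest first):
  #4: 7@99
  #5: 8@102

Derivation:
After op 1 [order #1] limit_sell(price=101, qty=5): fills=none; bids=[-] asks=[#1:5@101]
After op 2 [order #2] limit_buy(price=105, qty=5): fills=#2x#1:5@101; bids=[-] asks=[-]
After op 3 [order #3] market_sell(qty=2): fills=none; bids=[-] asks=[-]
After op 4 [order #4] limit_sell(price=99, qty=7): fills=none; bids=[-] asks=[#4:7@99]
After op 5 [order #5] limit_sell(price=102, qty=8): fills=none; bids=[-] asks=[#4:7@99 #5:8@102]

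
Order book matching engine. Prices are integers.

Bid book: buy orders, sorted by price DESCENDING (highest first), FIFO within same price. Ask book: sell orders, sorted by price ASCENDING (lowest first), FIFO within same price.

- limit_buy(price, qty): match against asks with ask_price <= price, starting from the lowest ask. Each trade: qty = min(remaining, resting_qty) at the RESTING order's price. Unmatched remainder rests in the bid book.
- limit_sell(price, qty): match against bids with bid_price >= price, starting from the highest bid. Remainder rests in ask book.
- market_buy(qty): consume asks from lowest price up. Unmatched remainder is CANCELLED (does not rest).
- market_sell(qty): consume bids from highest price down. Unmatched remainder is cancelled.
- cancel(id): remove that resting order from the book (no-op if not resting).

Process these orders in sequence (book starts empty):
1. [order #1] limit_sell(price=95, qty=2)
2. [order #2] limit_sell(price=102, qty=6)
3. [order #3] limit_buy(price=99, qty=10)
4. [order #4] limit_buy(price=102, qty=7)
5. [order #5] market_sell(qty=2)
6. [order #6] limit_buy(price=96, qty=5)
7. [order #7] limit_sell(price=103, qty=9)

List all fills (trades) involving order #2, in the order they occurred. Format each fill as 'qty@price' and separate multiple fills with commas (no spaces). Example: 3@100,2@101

Answer: 6@102

Derivation:
After op 1 [order #1] limit_sell(price=95, qty=2): fills=none; bids=[-] asks=[#1:2@95]
After op 2 [order #2] limit_sell(price=102, qty=6): fills=none; bids=[-] asks=[#1:2@95 #2:6@102]
After op 3 [order #3] limit_buy(price=99, qty=10): fills=#3x#1:2@95; bids=[#3:8@99] asks=[#2:6@102]
After op 4 [order #4] limit_buy(price=102, qty=7): fills=#4x#2:6@102; bids=[#4:1@102 #3:8@99] asks=[-]
After op 5 [order #5] market_sell(qty=2): fills=#4x#5:1@102 #3x#5:1@99; bids=[#3:7@99] asks=[-]
After op 6 [order #6] limit_buy(price=96, qty=5): fills=none; bids=[#3:7@99 #6:5@96] asks=[-]
After op 7 [order #7] limit_sell(price=103, qty=9): fills=none; bids=[#3:7@99 #6:5@96] asks=[#7:9@103]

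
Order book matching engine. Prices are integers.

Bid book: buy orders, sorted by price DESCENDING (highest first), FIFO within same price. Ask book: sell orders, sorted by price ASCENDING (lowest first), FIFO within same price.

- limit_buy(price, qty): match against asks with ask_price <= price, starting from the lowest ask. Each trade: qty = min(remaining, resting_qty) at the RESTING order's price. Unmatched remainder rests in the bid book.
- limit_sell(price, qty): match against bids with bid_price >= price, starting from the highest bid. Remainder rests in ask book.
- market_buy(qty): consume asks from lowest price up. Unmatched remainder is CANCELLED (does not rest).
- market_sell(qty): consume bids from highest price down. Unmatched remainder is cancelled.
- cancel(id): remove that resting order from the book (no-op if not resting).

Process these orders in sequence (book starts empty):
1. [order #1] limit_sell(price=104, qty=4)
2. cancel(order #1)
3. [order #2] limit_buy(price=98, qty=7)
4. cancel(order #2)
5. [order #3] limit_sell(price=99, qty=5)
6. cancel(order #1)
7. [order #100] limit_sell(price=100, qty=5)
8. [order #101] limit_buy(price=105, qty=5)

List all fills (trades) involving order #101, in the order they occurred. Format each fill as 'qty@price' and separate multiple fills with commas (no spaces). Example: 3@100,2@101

After op 1 [order #1] limit_sell(price=104, qty=4): fills=none; bids=[-] asks=[#1:4@104]
After op 2 cancel(order #1): fills=none; bids=[-] asks=[-]
After op 3 [order #2] limit_buy(price=98, qty=7): fills=none; bids=[#2:7@98] asks=[-]
After op 4 cancel(order #2): fills=none; bids=[-] asks=[-]
After op 5 [order #3] limit_sell(price=99, qty=5): fills=none; bids=[-] asks=[#3:5@99]
After op 6 cancel(order #1): fills=none; bids=[-] asks=[#3:5@99]
After op 7 [order #100] limit_sell(price=100, qty=5): fills=none; bids=[-] asks=[#3:5@99 #100:5@100]
After op 8 [order #101] limit_buy(price=105, qty=5): fills=#101x#3:5@99; bids=[-] asks=[#100:5@100]

Answer: 5@99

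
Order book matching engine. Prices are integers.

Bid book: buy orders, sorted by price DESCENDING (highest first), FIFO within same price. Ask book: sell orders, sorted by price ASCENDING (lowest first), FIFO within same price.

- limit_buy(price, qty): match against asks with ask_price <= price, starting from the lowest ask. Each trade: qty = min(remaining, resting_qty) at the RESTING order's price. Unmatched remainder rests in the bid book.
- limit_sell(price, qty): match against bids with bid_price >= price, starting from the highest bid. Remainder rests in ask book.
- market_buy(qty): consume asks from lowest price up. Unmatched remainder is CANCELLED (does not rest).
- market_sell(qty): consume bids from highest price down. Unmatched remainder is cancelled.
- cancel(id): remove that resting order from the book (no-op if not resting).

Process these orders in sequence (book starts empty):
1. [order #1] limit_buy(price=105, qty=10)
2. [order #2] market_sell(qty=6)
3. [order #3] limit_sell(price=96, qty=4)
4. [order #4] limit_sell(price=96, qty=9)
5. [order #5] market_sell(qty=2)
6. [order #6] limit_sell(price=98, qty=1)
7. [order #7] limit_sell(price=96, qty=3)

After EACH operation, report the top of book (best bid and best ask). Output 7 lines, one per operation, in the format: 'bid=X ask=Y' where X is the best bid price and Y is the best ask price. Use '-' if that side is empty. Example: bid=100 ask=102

After op 1 [order #1] limit_buy(price=105, qty=10): fills=none; bids=[#1:10@105] asks=[-]
After op 2 [order #2] market_sell(qty=6): fills=#1x#2:6@105; bids=[#1:4@105] asks=[-]
After op 3 [order #3] limit_sell(price=96, qty=4): fills=#1x#3:4@105; bids=[-] asks=[-]
After op 4 [order #4] limit_sell(price=96, qty=9): fills=none; bids=[-] asks=[#4:9@96]
After op 5 [order #5] market_sell(qty=2): fills=none; bids=[-] asks=[#4:9@96]
After op 6 [order #6] limit_sell(price=98, qty=1): fills=none; bids=[-] asks=[#4:9@96 #6:1@98]
After op 7 [order #7] limit_sell(price=96, qty=3): fills=none; bids=[-] asks=[#4:9@96 #7:3@96 #6:1@98]

Answer: bid=105 ask=-
bid=105 ask=-
bid=- ask=-
bid=- ask=96
bid=- ask=96
bid=- ask=96
bid=- ask=96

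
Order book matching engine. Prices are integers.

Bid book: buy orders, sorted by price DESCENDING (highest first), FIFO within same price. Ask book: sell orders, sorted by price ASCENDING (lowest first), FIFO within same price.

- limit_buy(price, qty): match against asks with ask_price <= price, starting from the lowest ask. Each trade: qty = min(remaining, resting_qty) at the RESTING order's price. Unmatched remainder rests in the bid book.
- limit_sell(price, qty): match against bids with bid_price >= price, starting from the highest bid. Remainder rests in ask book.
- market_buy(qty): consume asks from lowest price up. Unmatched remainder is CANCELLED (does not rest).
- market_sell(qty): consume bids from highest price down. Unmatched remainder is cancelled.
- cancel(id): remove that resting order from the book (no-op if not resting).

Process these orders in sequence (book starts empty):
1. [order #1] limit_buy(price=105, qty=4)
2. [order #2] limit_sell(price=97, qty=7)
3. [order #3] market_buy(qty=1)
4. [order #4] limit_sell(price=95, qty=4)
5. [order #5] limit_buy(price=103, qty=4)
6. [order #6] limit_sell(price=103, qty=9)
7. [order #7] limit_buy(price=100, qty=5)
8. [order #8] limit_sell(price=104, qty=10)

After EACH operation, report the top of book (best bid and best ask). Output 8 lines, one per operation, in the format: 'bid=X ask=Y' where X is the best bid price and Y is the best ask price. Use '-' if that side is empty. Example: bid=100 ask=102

After op 1 [order #1] limit_buy(price=105, qty=4): fills=none; bids=[#1:4@105] asks=[-]
After op 2 [order #2] limit_sell(price=97, qty=7): fills=#1x#2:4@105; bids=[-] asks=[#2:3@97]
After op 3 [order #3] market_buy(qty=1): fills=#3x#2:1@97; bids=[-] asks=[#2:2@97]
After op 4 [order #4] limit_sell(price=95, qty=4): fills=none; bids=[-] asks=[#4:4@95 #2:2@97]
After op 5 [order #5] limit_buy(price=103, qty=4): fills=#5x#4:4@95; bids=[-] asks=[#2:2@97]
After op 6 [order #6] limit_sell(price=103, qty=9): fills=none; bids=[-] asks=[#2:2@97 #6:9@103]
After op 7 [order #7] limit_buy(price=100, qty=5): fills=#7x#2:2@97; bids=[#7:3@100] asks=[#6:9@103]
After op 8 [order #8] limit_sell(price=104, qty=10): fills=none; bids=[#7:3@100] asks=[#6:9@103 #8:10@104]

Answer: bid=105 ask=-
bid=- ask=97
bid=- ask=97
bid=- ask=95
bid=- ask=97
bid=- ask=97
bid=100 ask=103
bid=100 ask=103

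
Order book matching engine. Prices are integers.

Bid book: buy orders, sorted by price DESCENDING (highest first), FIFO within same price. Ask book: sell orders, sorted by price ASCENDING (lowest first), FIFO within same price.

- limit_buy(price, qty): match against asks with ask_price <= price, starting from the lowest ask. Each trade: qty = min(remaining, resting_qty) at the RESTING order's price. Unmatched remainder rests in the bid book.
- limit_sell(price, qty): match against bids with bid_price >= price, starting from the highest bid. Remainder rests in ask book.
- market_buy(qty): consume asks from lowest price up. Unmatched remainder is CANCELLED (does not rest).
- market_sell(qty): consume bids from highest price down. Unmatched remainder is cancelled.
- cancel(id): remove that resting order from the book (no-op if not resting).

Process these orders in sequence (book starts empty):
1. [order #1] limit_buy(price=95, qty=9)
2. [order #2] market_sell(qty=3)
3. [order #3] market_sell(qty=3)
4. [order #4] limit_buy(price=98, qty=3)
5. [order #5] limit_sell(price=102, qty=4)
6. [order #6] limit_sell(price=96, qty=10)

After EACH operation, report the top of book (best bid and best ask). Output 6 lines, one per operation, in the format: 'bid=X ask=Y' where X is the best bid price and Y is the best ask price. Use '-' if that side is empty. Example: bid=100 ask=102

After op 1 [order #1] limit_buy(price=95, qty=9): fills=none; bids=[#1:9@95] asks=[-]
After op 2 [order #2] market_sell(qty=3): fills=#1x#2:3@95; bids=[#1:6@95] asks=[-]
After op 3 [order #3] market_sell(qty=3): fills=#1x#3:3@95; bids=[#1:3@95] asks=[-]
After op 4 [order #4] limit_buy(price=98, qty=3): fills=none; bids=[#4:3@98 #1:3@95] asks=[-]
After op 5 [order #5] limit_sell(price=102, qty=4): fills=none; bids=[#4:3@98 #1:3@95] asks=[#5:4@102]
After op 6 [order #6] limit_sell(price=96, qty=10): fills=#4x#6:3@98; bids=[#1:3@95] asks=[#6:7@96 #5:4@102]

Answer: bid=95 ask=-
bid=95 ask=-
bid=95 ask=-
bid=98 ask=-
bid=98 ask=102
bid=95 ask=96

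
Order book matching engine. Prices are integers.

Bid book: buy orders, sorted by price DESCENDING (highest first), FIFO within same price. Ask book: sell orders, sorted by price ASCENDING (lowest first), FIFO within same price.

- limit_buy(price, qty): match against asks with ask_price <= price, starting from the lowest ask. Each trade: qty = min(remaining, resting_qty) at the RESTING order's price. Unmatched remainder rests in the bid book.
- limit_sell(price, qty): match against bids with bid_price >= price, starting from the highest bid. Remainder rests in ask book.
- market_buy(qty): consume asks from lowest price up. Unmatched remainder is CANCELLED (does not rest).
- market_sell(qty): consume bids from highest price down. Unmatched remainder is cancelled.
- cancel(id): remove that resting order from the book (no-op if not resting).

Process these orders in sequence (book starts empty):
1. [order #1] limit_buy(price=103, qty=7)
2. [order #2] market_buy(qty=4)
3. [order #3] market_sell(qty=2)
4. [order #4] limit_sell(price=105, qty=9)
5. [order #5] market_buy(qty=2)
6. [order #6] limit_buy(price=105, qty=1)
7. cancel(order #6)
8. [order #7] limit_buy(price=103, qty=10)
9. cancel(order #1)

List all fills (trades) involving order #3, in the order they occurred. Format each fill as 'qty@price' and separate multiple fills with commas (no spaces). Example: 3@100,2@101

Answer: 2@103

Derivation:
After op 1 [order #1] limit_buy(price=103, qty=7): fills=none; bids=[#1:7@103] asks=[-]
After op 2 [order #2] market_buy(qty=4): fills=none; bids=[#1:7@103] asks=[-]
After op 3 [order #3] market_sell(qty=2): fills=#1x#3:2@103; bids=[#1:5@103] asks=[-]
After op 4 [order #4] limit_sell(price=105, qty=9): fills=none; bids=[#1:5@103] asks=[#4:9@105]
After op 5 [order #5] market_buy(qty=2): fills=#5x#4:2@105; bids=[#1:5@103] asks=[#4:7@105]
After op 6 [order #6] limit_buy(price=105, qty=1): fills=#6x#4:1@105; bids=[#1:5@103] asks=[#4:6@105]
After op 7 cancel(order #6): fills=none; bids=[#1:5@103] asks=[#4:6@105]
After op 8 [order #7] limit_buy(price=103, qty=10): fills=none; bids=[#1:5@103 #7:10@103] asks=[#4:6@105]
After op 9 cancel(order #1): fills=none; bids=[#7:10@103] asks=[#4:6@105]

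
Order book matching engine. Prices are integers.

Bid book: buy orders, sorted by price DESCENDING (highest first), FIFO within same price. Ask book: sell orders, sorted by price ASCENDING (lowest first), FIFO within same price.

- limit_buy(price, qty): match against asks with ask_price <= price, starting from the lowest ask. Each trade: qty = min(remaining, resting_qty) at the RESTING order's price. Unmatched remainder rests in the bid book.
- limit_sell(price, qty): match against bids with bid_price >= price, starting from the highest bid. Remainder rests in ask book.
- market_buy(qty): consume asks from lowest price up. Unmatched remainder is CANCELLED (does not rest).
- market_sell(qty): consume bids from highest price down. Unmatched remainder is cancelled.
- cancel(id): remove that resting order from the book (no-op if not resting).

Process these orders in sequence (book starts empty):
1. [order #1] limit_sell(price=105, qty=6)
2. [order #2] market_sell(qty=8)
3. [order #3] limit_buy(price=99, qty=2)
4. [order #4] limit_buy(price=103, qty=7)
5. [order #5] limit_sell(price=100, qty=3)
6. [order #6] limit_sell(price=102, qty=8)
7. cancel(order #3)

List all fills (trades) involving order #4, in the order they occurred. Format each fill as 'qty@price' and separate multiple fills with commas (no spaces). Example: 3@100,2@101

Answer: 3@103,4@103

Derivation:
After op 1 [order #1] limit_sell(price=105, qty=6): fills=none; bids=[-] asks=[#1:6@105]
After op 2 [order #2] market_sell(qty=8): fills=none; bids=[-] asks=[#1:6@105]
After op 3 [order #3] limit_buy(price=99, qty=2): fills=none; bids=[#3:2@99] asks=[#1:6@105]
After op 4 [order #4] limit_buy(price=103, qty=7): fills=none; bids=[#4:7@103 #3:2@99] asks=[#1:6@105]
After op 5 [order #5] limit_sell(price=100, qty=3): fills=#4x#5:3@103; bids=[#4:4@103 #3:2@99] asks=[#1:6@105]
After op 6 [order #6] limit_sell(price=102, qty=8): fills=#4x#6:4@103; bids=[#3:2@99] asks=[#6:4@102 #1:6@105]
After op 7 cancel(order #3): fills=none; bids=[-] asks=[#6:4@102 #1:6@105]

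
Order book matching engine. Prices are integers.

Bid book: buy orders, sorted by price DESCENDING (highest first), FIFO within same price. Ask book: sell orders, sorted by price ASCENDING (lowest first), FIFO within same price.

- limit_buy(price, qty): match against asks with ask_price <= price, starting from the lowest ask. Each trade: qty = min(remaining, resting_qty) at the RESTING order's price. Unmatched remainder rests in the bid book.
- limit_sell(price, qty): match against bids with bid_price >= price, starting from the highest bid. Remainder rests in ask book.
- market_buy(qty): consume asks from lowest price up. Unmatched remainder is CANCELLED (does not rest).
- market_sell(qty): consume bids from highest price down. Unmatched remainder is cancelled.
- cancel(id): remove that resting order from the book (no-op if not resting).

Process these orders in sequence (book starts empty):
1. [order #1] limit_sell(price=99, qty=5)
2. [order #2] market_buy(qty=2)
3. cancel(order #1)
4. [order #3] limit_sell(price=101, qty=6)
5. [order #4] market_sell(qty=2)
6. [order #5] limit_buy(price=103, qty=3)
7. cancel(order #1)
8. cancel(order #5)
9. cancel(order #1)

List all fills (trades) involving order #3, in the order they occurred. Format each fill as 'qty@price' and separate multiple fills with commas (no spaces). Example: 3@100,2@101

After op 1 [order #1] limit_sell(price=99, qty=5): fills=none; bids=[-] asks=[#1:5@99]
After op 2 [order #2] market_buy(qty=2): fills=#2x#1:2@99; bids=[-] asks=[#1:3@99]
After op 3 cancel(order #1): fills=none; bids=[-] asks=[-]
After op 4 [order #3] limit_sell(price=101, qty=6): fills=none; bids=[-] asks=[#3:6@101]
After op 5 [order #4] market_sell(qty=2): fills=none; bids=[-] asks=[#3:6@101]
After op 6 [order #5] limit_buy(price=103, qty=3): fills=#5x#3:3@101; bids=[-] asks=[#3:3@101]
After op 7 cancel(order #1): fills=none; bids=[-] asks=[#3:3@101]
After op 8 cancel(order #5): fills=none; bids=[-] asks=[#3:3@101]
After op 9 cancel(order #1): fills=none; bids=[-] asks=[#3:3@101]

Answer: 3@101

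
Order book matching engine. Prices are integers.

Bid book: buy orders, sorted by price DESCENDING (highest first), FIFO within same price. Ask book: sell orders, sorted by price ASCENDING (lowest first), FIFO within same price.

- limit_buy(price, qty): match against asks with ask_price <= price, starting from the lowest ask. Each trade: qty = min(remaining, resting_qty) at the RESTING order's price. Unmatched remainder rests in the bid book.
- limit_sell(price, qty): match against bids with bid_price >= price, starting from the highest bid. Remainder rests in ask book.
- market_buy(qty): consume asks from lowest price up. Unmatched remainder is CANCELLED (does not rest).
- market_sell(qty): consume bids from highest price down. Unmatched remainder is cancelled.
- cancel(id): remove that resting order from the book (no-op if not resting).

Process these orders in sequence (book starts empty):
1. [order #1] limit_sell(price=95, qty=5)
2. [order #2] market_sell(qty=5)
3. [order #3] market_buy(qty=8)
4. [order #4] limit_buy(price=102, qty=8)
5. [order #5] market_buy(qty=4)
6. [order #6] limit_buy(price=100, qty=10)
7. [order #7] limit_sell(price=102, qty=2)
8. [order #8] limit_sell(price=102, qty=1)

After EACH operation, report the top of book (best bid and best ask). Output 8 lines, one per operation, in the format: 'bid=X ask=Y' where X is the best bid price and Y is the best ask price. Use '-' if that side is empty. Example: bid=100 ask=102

Answer: bid=- ask=95
bid=- ask=95
bid=- ask=-
bid=102 ask=-
bid=102 ask=-
bid=102 ask=-
bid=102 ask=-
bid=102 ask=-

Derivation:
After op 1 [order #1] limit_sell(price=95, qty=5): fills=none; bids=[-] asks=[#1:5@95]
After op 2 [order #2] market_sell(qty=5): fills=none; bids=[-] asks=[#1:5@95]
After op 3 [order #3] market_buy(qty=8): fills=#3x#1:5@95; bids=[-] asks=[-]
After op 4 [order #4] limit_buy(price=102, qty=8): fills=none; bids=[#4:8@102] asks=[-]
After op 5 [order #5] market_buy(qty=4): fills=none; bids=[#4:8@102] asks=[-]
After op 6 [order #6] limit_buy(price=100, qty=10): fills=none; bids=[#4:8@102 #6:10@100] asks=[-]
After op 7 [order #7] limit_sell(price=102, qty=2): fills=#4x#7:2@102; bids=[#4:6@102 #6:10@100] asks=[-]
After op 8 [order #8] limit_sell(price=102, qty=1): fills=#4x#8:1@102; bids=[#4:5@102 #6:10@100] asks=[-]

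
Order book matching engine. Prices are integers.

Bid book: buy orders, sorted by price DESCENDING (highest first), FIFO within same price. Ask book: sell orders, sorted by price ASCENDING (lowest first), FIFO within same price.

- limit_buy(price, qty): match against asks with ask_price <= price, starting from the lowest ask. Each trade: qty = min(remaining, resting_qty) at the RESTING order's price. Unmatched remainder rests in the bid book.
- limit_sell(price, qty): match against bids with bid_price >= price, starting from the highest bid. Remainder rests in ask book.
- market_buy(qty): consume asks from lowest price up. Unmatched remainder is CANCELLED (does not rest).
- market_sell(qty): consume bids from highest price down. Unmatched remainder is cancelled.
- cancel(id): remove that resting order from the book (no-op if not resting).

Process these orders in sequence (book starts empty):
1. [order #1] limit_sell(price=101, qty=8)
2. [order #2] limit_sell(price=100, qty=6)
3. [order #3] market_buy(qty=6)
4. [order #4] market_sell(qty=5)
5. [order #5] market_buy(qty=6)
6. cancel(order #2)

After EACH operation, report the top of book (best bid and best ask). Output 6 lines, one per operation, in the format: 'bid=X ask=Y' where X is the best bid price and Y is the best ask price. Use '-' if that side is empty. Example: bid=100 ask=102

After op 1 [order #1] limit_sell(price=101, qty=8): fills=none; bids=[-] asks=[#1:8@101]
After op 2 [order #2] limit_sell(price=100, qty=6): fills=none; bids=[-] asks=[#2:6@100 #1:8@101]
After op 3 [order #3] market_buy(qty=6): fills=#3x#2:6@100; bids=[-] asks=[#1:8@101]
After op 4 [order #4] market_sell(qty=5): fills=none; bids=[-] asks=[#1:8@101]
After op 5 [order #5] market_buy(qty=6): fills=#5x#1:6@101; bids=[-] asks=[#1:2@101]
After op 6 cancel(order #2): fills=none; bids=[-] asks=[#1:2@101]

Answer: bid=- ask=101
bid=- ask=100
bid=- ask=101
bid=- ask=101
bid=- ask=101
bid=- ask=101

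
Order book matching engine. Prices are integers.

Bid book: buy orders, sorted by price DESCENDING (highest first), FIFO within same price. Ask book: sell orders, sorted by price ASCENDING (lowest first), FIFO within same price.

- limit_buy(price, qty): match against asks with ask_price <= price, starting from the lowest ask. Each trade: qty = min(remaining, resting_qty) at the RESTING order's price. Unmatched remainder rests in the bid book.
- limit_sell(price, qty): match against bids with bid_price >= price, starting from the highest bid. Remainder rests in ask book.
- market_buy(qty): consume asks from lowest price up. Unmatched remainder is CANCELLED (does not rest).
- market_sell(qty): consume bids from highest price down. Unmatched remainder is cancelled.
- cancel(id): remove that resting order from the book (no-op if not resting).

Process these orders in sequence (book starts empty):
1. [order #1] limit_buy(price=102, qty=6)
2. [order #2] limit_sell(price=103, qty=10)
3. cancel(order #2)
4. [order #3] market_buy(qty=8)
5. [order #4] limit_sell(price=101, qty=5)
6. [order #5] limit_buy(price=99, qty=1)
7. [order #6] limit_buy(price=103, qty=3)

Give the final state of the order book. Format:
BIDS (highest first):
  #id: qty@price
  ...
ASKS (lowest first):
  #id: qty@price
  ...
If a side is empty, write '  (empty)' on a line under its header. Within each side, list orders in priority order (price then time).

After op 1 [order #1] limit_buy(price=102, qty=6): fills=none; bids=[#1:6@102] asks=[-]
After op 2 [order #2] limit_sell(price=103, qty=10): fills=none; bids=[#1:6@102] asks=[#2:10@103]
After op 3 cancel(order #2): fills=none; bids=[#1:6@102] asks=[-]
After op 4 [order #3] market_buy(qty=8): fills=none; bids=[#1:6@102] asks=[-]
After op 5 [order #4] limit_sell(price=101, qty=5): fills=#1x#4:5@102; bids=[#1:1@102] asks=[-]
After op 6 [order #5] limit_buy(price=99, qty=1): fills=none; bids=[#1:1@102 #5:1@99] asks=[-]
After op 7 [order #6] limit_buy(price=103, qty=3): fills=none; bids=[#6:3@103 #1:1@102 #5:1@99] asks=[-]

Answer: BIDS (highest first):
  #6: 3@103
  #1: 1@102
  #5: 1@99
ASKS (lowest first):
  (empty)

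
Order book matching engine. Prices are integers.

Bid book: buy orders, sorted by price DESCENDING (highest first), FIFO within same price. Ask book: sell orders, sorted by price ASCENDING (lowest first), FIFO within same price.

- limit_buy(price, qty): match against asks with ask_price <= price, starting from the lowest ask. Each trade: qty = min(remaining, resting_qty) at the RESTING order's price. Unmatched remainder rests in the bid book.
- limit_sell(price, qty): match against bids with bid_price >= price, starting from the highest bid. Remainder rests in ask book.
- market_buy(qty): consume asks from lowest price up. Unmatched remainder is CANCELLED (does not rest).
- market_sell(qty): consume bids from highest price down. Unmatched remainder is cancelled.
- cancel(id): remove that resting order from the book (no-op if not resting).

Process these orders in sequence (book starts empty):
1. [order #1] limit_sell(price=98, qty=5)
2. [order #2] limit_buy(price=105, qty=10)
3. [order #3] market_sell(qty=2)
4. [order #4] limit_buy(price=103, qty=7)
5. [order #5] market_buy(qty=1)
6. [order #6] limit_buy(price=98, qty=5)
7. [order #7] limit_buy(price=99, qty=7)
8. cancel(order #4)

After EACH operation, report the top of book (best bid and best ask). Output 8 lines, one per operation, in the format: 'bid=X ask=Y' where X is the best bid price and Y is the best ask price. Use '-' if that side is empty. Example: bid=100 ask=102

Answer: bid=- ask=98
bid=105 ask=-
bid=105 ask=-
bid=105 ask=-
bid=105 ask=-
bid=105 ask=-
bid=105 ask=-
bid=105 ask=-

Derivation:
After op 1 [order #1] limit_sell(price=98, qty=5): fills=none; bids=[-] asks=[#1:5@98]
After op 2 [order #2] limit_buy(price=105, qty=10): fills=#2x#1:5@98; bids=[#2:5@105] asks=[-]
After op 3 [order #3] market_sell(qty=2): fills=#2x#3:2@105; bids=[#2:3@105] asks=[-]
After op 4 [order #4] limit_buy(price=103, qty=7): fills=none; bids=[#2:3@105 #4:7@103] asks=[-]
After op 5 [order #5] market_buy(qty=1): fills=none; bids=[#2:3@105 #4:7@103] asks=[-]
After op 6 [order #6] limit_buy(price=98, qty=5): fills=none; bids=[#2:3@105 #4:7@103 #6:5@98] asks=[-]
After op 7 [order #7] limit_buy(price=99, qty=7): fills=none; bids=[#2:3@105 #4:7@103 #7:7@99 #6:5@98] asks=[-]
After op 8 cancel(order #4): fills=none; bids=[#2:3@105 #7:7@99 #6:5@98] asks=[-]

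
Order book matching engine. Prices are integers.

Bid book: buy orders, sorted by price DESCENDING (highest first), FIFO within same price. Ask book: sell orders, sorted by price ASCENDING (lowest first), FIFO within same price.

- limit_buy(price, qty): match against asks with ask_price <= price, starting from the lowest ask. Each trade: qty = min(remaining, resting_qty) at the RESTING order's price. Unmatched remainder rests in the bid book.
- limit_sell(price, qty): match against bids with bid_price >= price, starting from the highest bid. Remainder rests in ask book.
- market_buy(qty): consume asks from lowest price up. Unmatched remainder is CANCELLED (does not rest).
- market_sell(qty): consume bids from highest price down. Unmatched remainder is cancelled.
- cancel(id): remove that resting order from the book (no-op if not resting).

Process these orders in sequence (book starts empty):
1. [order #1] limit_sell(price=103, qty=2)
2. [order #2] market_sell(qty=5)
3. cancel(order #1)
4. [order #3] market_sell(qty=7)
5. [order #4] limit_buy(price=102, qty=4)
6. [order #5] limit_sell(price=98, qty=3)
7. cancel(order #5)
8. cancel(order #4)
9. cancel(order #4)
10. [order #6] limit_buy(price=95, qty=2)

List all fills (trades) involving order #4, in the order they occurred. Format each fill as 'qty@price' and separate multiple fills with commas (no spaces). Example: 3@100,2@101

After op 1 [order #1] limit_sell(price=103, qty=2): fills=none; bids=[-] asks=[#1:2@103]
After op 2 [order #2] market_sell(qty=5): fills=none; bids=[-] asks=[#1:2@103]
After op 3 cancel(order #1): fills=none; bids=[-] asks=[-]
After op 4 [order #3] market_sell(qty=7): fills=none; bids=[-] asks=[-]
After op 5 [order #4] limit_buy(price=102, qty=4): fills=none; bids=[#4:4@102] asks=[-]
After op 6 [order #5] limit_sell(price=98, qty=3): fills=#4x#5:3@102; bids=[#4:1@102] asks=[-]
After op 7 cancel(order #5): fills=none; bids=[#4:1@102] asks=[-]
After op 8 cancel(order #4): fills=none; bids=[-] asks=[-]
After op 9 cancel(order #4): fills=none; bids=[-] asks=[-]
After op 10 [order #6] limit_buy(price=95, qty=2): fills=none; bids=[#6:2@95] asks=[-]

Answer: 3@102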